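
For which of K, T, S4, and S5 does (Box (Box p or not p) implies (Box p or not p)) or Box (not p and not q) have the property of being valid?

K-tableau for the negation not ((Box (Box p or not p) implies (Box p or not p)) or Box (not p and not q)):
1. not ((Box (Box p or not p) implies (Box p or not p)) or Box (not p and not q)), u
2. not (Box (Box p or not p) implies (Box p or not p)), u
3. not Box (not p and not q), u
4. Box (Box p or not p), u
5. not (Box p or not p), u
6. not Box p, u
7. p, u
8. not (not p and not q), v
9. Box p or not p, v
10. q, v
11. not p, v
12. not p, w
13. Box p or not p, w
Accessibility: uRv, uRw
Complete open branch: countermodel on a K-frame, so not valid in K.
T-tableau for the negation not ((Box (Box p or not p) implies (Box p or not p)) or Box (not p and not q)):
1. not ((Box (Box p or not p) implies (Box p or not p)) or Box (not p and not q)), u
2. not (Box (Box p or not p) implies (Box p or not p)), u
3. not Box (not p and not q), u
4. Box (Box p or not p), u
5. not (Box p or not p), u
6. not Box p, u
7. p, u
8. Box p or not p, u
9. Box p, u
10. not (not p and not q), v
11. Box p or not p, v
12. p, v
13. q, v
14. Box p, v
15. not p, w
16. Box p or not p, w
17. p, w
Accessibility: uRu, uRv, uRw, vRv, wRw
Branch closes: p and not p both at w.
Every branch closes (one shown): valid in T, hence also in S4, S5 (every theorem of T is a theorem of S4 and S5).

T, S4, S5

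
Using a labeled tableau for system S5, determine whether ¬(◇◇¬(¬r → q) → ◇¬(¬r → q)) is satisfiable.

Unsatisfiable (every branch closes)

1. ¬(◇◇¬(¬r → q) → ◇¬(¬r → q)), 0
2. ◇◇¬(¬r → q), 0
3. ¬◇¬(¬r → q), 0
4. ¬r → q, 0
5. q, 0
6. ◇¬(¬r → q), 1
7. ¬r → q, 1
8. q, 1
9. ¬(¬r → q), 2
10. ¬r, 2
11. ¬q, 2
12. ¬r → q, 2
13. q, 2
Accessibility: 0R0, 0R1, 0R2, 1R0, 1R1, 1R2, 2R0, 2R1, 2R2
Branch closes: q and ¬q both at 2.
All branches of the tableau close; one closing branch shown above.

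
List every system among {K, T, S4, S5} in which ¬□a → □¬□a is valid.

S5

S4-tableau for the negation ¬(¬□a → □¬□a):
1. ¬(¬□a → □¬□a), 0
2. ¬□a, 0
3. ¬□¬□a, 0
4. ¬a, 1
5. □a, 2
6. a, 2
Accessibility: 0R0, 0R1, 0R2, 1R1, 2R2
Complete open branch: countermodel on an S4-frame, so not valid in S4, nor in K, T (the same frame is also a K-frame and a T-frame).
S5-tableau for the negation ¬(¬□a → □¬□a):
1. ¬(¬□a → □¬□a), 0
2. ¬□a, 0
3. ¬□¬□a, 0
4. ¬a, 1
5. □a, 2
6. a, 0
7. a, 1
Accessibility: 0R0, 0R1, 0R2, 1R0, 1R1, 1R2, 2R0, 2R1, 2R2
Branch closes: a and ¬a both at 1.
Every branch closes (one shown): valid in S5.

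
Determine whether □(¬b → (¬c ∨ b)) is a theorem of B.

No, not valid

Tableau for the negation ¬□(¬b → (¬c ∨ b)):
1. ¬□(¬b → (¬c ∨ b)), 0
2. ¬(¬b → (¬c ∨ b)), 1
3. ¬b, 1
4. ¬(¬c ∨ b), 1
5. c, 1
Accessibility: 0R0, 0R1, 1R0, 1R1
The negation has an open branch (countermodel exists).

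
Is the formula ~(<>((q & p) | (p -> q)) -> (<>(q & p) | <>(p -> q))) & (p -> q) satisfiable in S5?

Unsatisfiable

1. ~(<>((q & p) | (p -> q)) -> (<>(q & p) | <>(p -> q))) & (p -> q), u
2. ~(<>((q & p) | (p -> q)) -> (<>(q & p) | <>(p -> q))), u
3. p -> q, u
4. <>((q & p) | (p -> q)), u
5. ~(<>(q & p) | <>(p -> q)), u
6. ~<>(q & p), u
7. ~<>(p -> q), u
8. ~(q & p), u
9. ~(p -> q), u
10. p, u
11. ~q, u
12. q, u
Accessibility: uRu
Branch closes: q and ~q both at u.
Every branch closes; the branch above is one of them.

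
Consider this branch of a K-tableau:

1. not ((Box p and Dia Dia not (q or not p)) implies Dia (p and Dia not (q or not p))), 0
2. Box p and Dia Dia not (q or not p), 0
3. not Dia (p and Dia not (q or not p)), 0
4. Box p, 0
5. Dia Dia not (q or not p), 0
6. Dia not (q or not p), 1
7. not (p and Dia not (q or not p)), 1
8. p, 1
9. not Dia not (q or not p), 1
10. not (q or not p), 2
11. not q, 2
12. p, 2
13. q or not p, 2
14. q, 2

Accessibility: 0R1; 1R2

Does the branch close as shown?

Both q and not q appear at 2.

Yes, closed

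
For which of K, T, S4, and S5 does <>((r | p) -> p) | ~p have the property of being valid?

T-tableau for the negation ~(<>((r | p) -> p) | ~p):
1. ~(<>((r | p) -> p) | ~p), u
2. ~<>((r | p) -> p), u   [~|-rule on 1]
3. p, u   [~|-rule on 1]
4. ~((r | p) -> p), u   [~<>-rule on 2 via uRu]
5. r | p, u   [~->-rule on 4]
6. ~p, u   [~->-rule on 4]
Accessibility: uRu
Branch closes: p and ~p both at u.
Every branch closes (one shown): valid in T, hence also in S4, S5 (every theorem of T is a theorem of S4 and S5).
K-tableau for the negation ~(<>((r | p) -> p) | ~p):
1. ~(<>((r | p) -> p) | ~p), u
2. ~<>((r | p) -> p), u   [~|-rule on 1]
3. p, u   [~|-rule on 1]
Complete open branch: countermodel on a K-frame, so not valid in K.

T, S4, S5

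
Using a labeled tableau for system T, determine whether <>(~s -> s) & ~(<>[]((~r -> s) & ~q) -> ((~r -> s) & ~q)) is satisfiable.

Satisfiable (open branch found)

1. <>(~s -> s) & ~(<>[]((~r -> s) & ~q) -> ((~r -> s) & ~q)), w0
2. <>(~s -> s), w0   [&-rule on 1]
3. ~(<>[]((~r -> s) & ~q) -> ((~r -> s) & ~q)), w0   [&-rule on 1]
4. <>[]((~r -> s) & ~q), w0   [~->-rule on 3]
5. ~((~r -> s) & ~q), w0   [~->-rule on 3]
6. q, w0   [~&-rule on 5 (branches; this branch)]
7. ~s -> s, w1   [<>-rule on 2: fresh world w1, w0Rw1]
8. s, w1   [->-rule on 7 (branches; this branch)]
9. []((~r -> s) & ~q), w2   [<>-rule on 4: fresh world w2, w0Rw2]
10. (~r -> s) & ~q, w2   [[]-rule on 9 via w2Rw2]
11. ~r -> s, w2   [&-rule on 10]
12. ~q, w2   [&-rule on 10]
13. s, w2   [->-rule on 11 (branches; this branch)]
Accessibility: w0Rw0, w0Rw1, w0Rw2, w1Rw1, w2Rw2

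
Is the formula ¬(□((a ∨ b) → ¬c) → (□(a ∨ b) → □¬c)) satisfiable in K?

1. ¬(□((a ∨ b) → ¬c) → (□(a ∨ b) → □¬c)), 0
2. □((a ∨ b) → ¬c), 0
3. ¬(□(a ∨ b) → □¬c), 0
4. □(a ∨ b), 0
5. ¬□¬c, 0
6. c, 1
7. (a ∨ b) → ¬c, 1
8. a ∨ b, 1
9. ¬(a ∨ b), 1
10. ¬a, 1
11. ¬b, 1
12. b, 1
Accessibility: 0R1
Branch closes: b and ¬b both at 1.
All branches of the tableau close; one closing branch shown above.

Unsatisfiable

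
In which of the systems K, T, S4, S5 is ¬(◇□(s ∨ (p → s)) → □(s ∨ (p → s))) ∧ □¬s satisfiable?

S4-tableau for the formula:
1. ¬(◇□(s ∨ (p → s)) → □(s ∨ (p → s))) ∧ □¬s, w0
2. ¬(◇□(s ∨ (p → s)) → □(s ∨ (p → s))), w0
3. □¬s, w0
4. ◇□(s ∨ (p → s)), w0
5. ¬□(s ∨ (p → s)), w0
6. ¬s, w0
7. □(s ∨ (p → s)), w1
8. ¬s, w1
9. s ∨ (p → s), w1
10. p → s, w1
11. ¬p, w1
12. ¬(s ∨ (p → s)), w2
13. ¬s, w2
14. ¬(p → s), w2
15. p, w2
Accessibility: w0Rw0, w0Rw1, w0Rw2, w1Rw1, w2Rw2
Complete open branch: satisfiable in S4, hence also in K, T (this S4-model is also a K-model and a T-model).
S5-tableau for the formula:
1. ¬(◇□(s ∨ (p → s)) → □(s ∨ (p → s))) ∧ □¬s, w0
2. ¬(◇□(s ∨ (p → s)) → □(s ∨ (p → s))), w0
3. □¬s, w0
4. ◇□(s ∨ (p → s)), w0
5. ¬□(s ∨ (p → s)), w0
6. ¬s, w0
7. □(s ∨ (p → s)), w1
8. ¬s, w1
9. s ∨ (p → s), w0
10. s ∨ (p → s), w1
11. p → s, w0
12. p → s, w1
13. ¬p, w0
14. ¬p, w1
15. ¬(s ∨ (p → s)), w2
16. ¬s, w2
17. ¬(p → s), w2
18. p, w2
19. s ∨ (p → s), w2
20. p → s, w2
21. s, w2
Accessibility: w0Rw0, w0Rw1, w0Rw2, w1Rw0, w1Rw1, w1Rw2, w2Rw0, w2Rw1, w2Rw2
Branch closes: s and ¬s both at w2.
Every branch closes (one shown): unsatisfiable in S5.

K, T, S4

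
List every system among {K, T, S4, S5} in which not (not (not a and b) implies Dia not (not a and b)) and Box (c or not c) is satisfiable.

T-tableau for the formula:
1. not (not (not a and b) implies Dia not (not a and b)) and Box (c or not c), u
2. not (not (not a and b) implies Dia not (not a and b)), u
3. Box (c or not c), u
4. not (not a and b), u
5. not Dia not (not a and b), u
6. c or not c, u
7. not a and b, u
8. not a, u
9. b, u
10. not b, u
Accessibility: uRu
Branch closes: b and not b both at u.
Every branch closes (one shown): unsatisfiable in T, hence also in S4, S5 (every S4/S5-frame is a T-frame).
K-tableau for the formula:
1. not (not (not a and b) implies Dia not (not a and b)) and Box (c or not c), u
2. not (not (not a and b) implies Dia not (not a and b)), u
3. Box (c or not c), u
4. not (not a and b), u
5. not Dia not (not a and b), u
6. not b, u
Complete open branch: satisfiable in K.

K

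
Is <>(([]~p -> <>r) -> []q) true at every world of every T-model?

Not valid

Tableau for the negation ~<>(([]~p -> <>r) -> []q):
1. ~<>(([]~p -> <>r) -> []q), w0
2. ~(([]~p -> <>r) -> []q), w0   [~<>-rule on 1 via w0Rw0]
3. []~p -> <>r, w0   [~->-rule on 2]
4. ~[]q, w0   [~->-rule on 2]
5. <>r, w0   [->-rule on 3 (branches; this branch)]
6. ~q, w1   [~[]-rule on 4: fresh world w1, w0Rw1]
7. ~(([]~p -> <>r) -> []q), w1   [~<>-rule on 1 via w0Rw1]
8. []~p -> <>r, w1   [~->-rule on 7]
9. ~[]q, w1   [~->-rule on 7]
10. <>r, w1   [->-rule on 8 (branches; this branch)]
11. r, w2   [<>-rule on 5: fresh world w2, w0Rw2]
12. ~(([]~p -> <>r) -> []q), w2   [~<>-rule on 1 via w0Rw2]
13. []~p -> <>r, w2   [~->-rule on 12]
14. ~[]q, w2   [~->-rule on 12]
15. <>r, w2   [->-rule on 13 (branches; this branch)]
16. ~q, w3   [~[]-rule on 9: fresh world w3, w1Rw3]
17. r, w4   [<>-rule on 10: fresh world w4, w1Rw4]
18. ~q, w5   [~[]-rule on 14: fresh world w5, w2Rw5]
19. r, w6   [<>-rule on 15: fresh world w6, w2Rw6]
Accessibility: w0Rw0, w0Rw1, w0Rw2, w1Rw1, w1Rw3, w1Rw4, w2Rw2, w2Rw5, w2Rw6, w3Rw3, w4Rw4, w5Rw5, w6Rw6
The negation has an open branch (countermodel exists).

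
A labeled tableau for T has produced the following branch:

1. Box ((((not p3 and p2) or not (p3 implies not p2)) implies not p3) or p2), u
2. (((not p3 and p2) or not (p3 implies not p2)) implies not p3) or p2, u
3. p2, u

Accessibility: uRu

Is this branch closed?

Not closed

There is no literal clash: for every atom and world, at most one sign appears.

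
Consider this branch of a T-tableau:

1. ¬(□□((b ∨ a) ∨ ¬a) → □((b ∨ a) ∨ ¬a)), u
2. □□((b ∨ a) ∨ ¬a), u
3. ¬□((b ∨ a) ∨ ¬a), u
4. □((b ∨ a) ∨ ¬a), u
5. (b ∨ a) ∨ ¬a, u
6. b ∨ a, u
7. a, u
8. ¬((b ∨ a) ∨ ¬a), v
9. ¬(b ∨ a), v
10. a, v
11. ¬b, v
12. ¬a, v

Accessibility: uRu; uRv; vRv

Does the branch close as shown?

Both a and ¬a appear at v.

Yes, closed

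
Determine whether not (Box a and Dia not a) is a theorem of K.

Tableau for the negation Box a and Dia not a:
1. Box a and Dia not a, u
2. Box a, u
3. Dia not a, u
4. not a, v
5. a, v
Accessibility: uRv
Branch closes: a and not a both at v.
Every branch of the negation's tableau closes; the branch above is one of them.

Yes, valid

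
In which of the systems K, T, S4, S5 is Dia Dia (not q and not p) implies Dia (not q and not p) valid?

S4-tableau for the negation not (Dia Dia (not q and not p) implies Dia (not q and not p)):
1. not (Dia Dia (not q and not p) implies Dia (not q and not p)), 0
2. Dia Dia (not q and not p), 0
3. not Dia (not q and not p), 0
4. not (not q and not p), 0
5. p, 0
6. Dia (not q and not p), 1
7. not (not q and not p), 1
8. p, 1
9. not q and not p, 2
10. not q, 2
11. not p, 2
12. not (not q and not p), 2
13. p, 2
Accessibility: 0R0, 0R1, 0R2, 1R1, 1R2, 2R2
Branch closes: p and not p both at 2.
Every branch closes (one shown): valid in S4, hence also in S5 (every theorem of S4 is a theorem of S5).
T-tableau for the negation not (Dia Dia (not q and not p) implies Dia (not q and not p)):
1. not (Dia Dia (not q and not p) implies Dia (not q and not p)), 0
2. Dia Dia (not q and not p), 0
3. not Dia (not q and not p), 0
4. not (not q and not p), 0
5. p, 0
6. Dia (not q and not p), 1
7. not (not q and not p), 1
8. p, 1
9. not q and not p, 2
10. not q, 2
11. not p, 2
Accessibility: 0R0, 0R1, 1R1, 1R2, 2R2
Complete open branch: countermodel on a T-frame, so not valid in T, nor in K (the same frame is also a K-frame).

S4, S5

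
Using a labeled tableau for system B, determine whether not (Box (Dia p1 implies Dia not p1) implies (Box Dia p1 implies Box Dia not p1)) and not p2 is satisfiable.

1. not (Box (Dia p1 implies Dia not p1) implies (Box Dia p1 implies Box Dia not p1)) and not p2, w0
2. not (Box (Dia p1 implies Dia not p1) implies (Box Dia p1 implies Box Dia not p1)), w0
3. not p2, w0
4. Box (Dia p1 implies Dia not p1), w0
5. not (Box Dia p1 implies Box Dia not p1), w0
6. Box Dia p1, w0
7. not Box Dia not p1, w0
8. Dia p1 implies Dia not p1, w0
9. Dia p1, w0
10. Dia not p1, w0
11. not Dia not p1, w1
12. Dia p1 implies Dia not p1, w1
13. Dia p1, w1
14. p1, w0
15. p1, w1
16. Dia not p1, w1
17. p1, w2
18. Dia p1 implies Dia not p1, w2
19. Dia p1, w2
20. Dia not p1, w2
21. not p1, w3
22. Dia p1 implies Dia not p1, w3
23. Dia p1, w3
24. Dia not p1, w3
25. p1, w4
26. not p1, w5
27. p1, w5
Accessibility: w0Rw0, w0Rw1, w0Rw2, w0Rw3, w1Rw0, w1Rw1, w1Rw4, w1Rw5, w2Rw0, w2Rw2, w3Rw0, w3Rw3, w4Rw1, w4Rw4, w5Rw1, w5Rw5
Branch closes: p1 and not p1 both at w5.
(One branch shown.) All branches close.

Unsatisfiable (every branch closes)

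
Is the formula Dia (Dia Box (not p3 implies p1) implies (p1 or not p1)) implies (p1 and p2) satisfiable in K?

Yes, satisfiable

1. Dia (Dia Box (not p3 implies p1) implies (p1 or not p1)) implies (p1 and p2), w0
2. p1 and p2, w0   [implies-rule on 1 (branches; this branch)]
3. p1, w0   [and-rule on 2]
4. p2, w0   [and-rule on 2]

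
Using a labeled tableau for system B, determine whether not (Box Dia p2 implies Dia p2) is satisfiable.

1. not (Box Dia p2 implies Dia p2), u
2. Box Dia p2, u   [neg-implies-rule on 1]
3. not Dia p2, u   [neg-implies-rule on 1]
4. Dia p2, u   [Box-rule on 2 via uRu]
5. not p2, u   [neg-Dia-rule on 3 via uRu]
6. p2, v   [Dia-rule on 4: fresh world v, uRv]
7. Dia p2, v   [Box-rule on 2 via uRv]
8. not p2, v   [neg-Dia-rule on 3 via uRv]
Accessibility: uRu, uRv, vRu, vRv
Branch closes: p2 and not p2 both at v.
All branches of the tableau close; one closing branch shown above.

No, unsatisfiable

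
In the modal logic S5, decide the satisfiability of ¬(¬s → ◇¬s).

1. ¬(¬s → ◇¬s), 0
2. ¬s, 0
3. ¬◇¬s, 0
4. s, 0
Accessibility: 0R0
Branch closes: s and ¬s both at 0.
(One branch shown.) All branches close.

No, unsatisfiable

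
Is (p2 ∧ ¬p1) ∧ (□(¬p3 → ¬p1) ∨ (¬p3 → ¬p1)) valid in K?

Tableau for the negation ¬((p2 ∧ ¬p1) ∧ (□(¬p3 → ¬p1) ∨ (¬p3 → ¬p1))):
1. ¬((p2 ∧ ¬p1) ∧ (□(¬p3 → ¬p1) ∨ (¬p3 → ¬p1))), 0
2. ¬(□(¬p3 → ¬p1) ∨ (¬p3 → ¬p1)), 0
3. ¬□(¬p3 → ¬p1), 0
4. ¬(¬p3 → ¬p1), 0
5. ¬p3, 0
6. p1, 0
7. ¬(¬p3 → ¬p1), 1
8. ¬p3, 1
9. p1, 1
Accessibility: 0R1
The negation has an open branch (countermodel exists).

Invalid (countermodel exists)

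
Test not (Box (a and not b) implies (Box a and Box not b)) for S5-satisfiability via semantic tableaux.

1. not (Box (a and not b) implies (Box a and Box not b)), u
2. Box (a and not b), u
3. not (Box a and Box not b), u
4. a and not b, u
5. a, u
6. not b, u
7. not Box not b, u
8. b, v
9. a and not b, v
10. a, v
11. not b, v
Accessibility: uRu, uRv, vRu, vRv
Branch closes: b and not b both at v.
Every branch closes; the branch above is one of them.

Unsatisfiable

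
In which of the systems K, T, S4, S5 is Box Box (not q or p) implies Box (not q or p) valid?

K-tableau for the negation not (Box Box (not q or p) implies Box (not q or p)):
1. not (Box Box (not q or p) implies Box (not q or p)), w0
2. Box Box (not q or p), w0
3. not Box (not q or p), w0
4. not (not q or p), w1
5. q, w1
6. not p, w1
7. Box (not q or p), w1
Accessibility: w0Rw1
Complete open branch: countermodel on a K-frame, so not valid in K.
T-tableau for the negation not (Box Box (not q or p) implies Box (not q or p)):
1. not (Box Box (not q or p) implies Box (not q or p)), w0
2. Box Box (not q or p), w0
3. not Box (not q or p), w0
4. Box (not q or p), w0
5. not q or p, w0
6. p, w0
7. not (not q or p), w1
8. q, w1
9. not p, w1
10. Box (not q or p), w1
11. not q or p, w1
12. p, w1
Accessibility: w0Rw0, w0Rw1, w1Rw1
Branch closes: p and not p both at w1.
Every branch closes (one shown): valid in T, hence also in S4, S5 (every theorem of T is a theorem of S4 and S5).

T, S4, S5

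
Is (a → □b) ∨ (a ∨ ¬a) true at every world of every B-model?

Tableau for the negation ¬((a → □b) ∨ (a ∨ ¬a)):
1. ¬((a → □b) ∨ (a ∨ ¬a)), 0
2. ¬(a → □b), 0
3. ¬(a ∨ ¬a), 0
4. a, 0
5. ¬□b, 0
6. ¬a, 0
Accessibility: 0R0
Branch closes: a and ¬a both at 0.
All branches of the negation close; one closing branch shown above.

Valid in B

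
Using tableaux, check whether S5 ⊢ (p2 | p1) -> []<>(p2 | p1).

Tableau for the negation ~((p2 | p1) -> []<>(p2 | p1)):
1. ~((p2 | p1) -> []<>(p2 | p1)), 0
2. p2 | p1, 0
3. ~[]<>(p2 | p1), 0
4. p1, 0
5. ~<>(p2 | p1), 1
6. ~(p2 | p1), 0
7. ~p2, 0
8. ~p1, 0
Accessibility: 0R0, 0R1, 1R0, 1R1
Branch closes: p1 and ~p1 both at 0.
All branches of the negation close; one closing branch shown above.

Valid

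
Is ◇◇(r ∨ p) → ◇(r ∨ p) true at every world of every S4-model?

Yes, valid

Tableau for the negation ¬(◇◇(r ∨ p) → ◇(r ∨ p)):
1. ¬(◇◇(r ∨ p) → ◇(r ∨ p)), u
2. ◇◇(r ∨ p), u
3. ¬◇(r ∨ p), u
4. ¬(r ∨ p), u
5. ¬r, u
6. ¬p, u
7. ◇(r ∨ p), v
8. ¬(r ∨ p), v
9. ¬r, v
10. ¬p, v
11. r ∨ p, w
12. ¬(r ∨ p), w
13. ¬r, w
14. ¬p, w
15. p, w
Accessibility: uRu, uRv, uRw, vRv, vRw, wRw
Branch closes: p and ¬p both at w.
All branches of the negation close; one closing branch shown above.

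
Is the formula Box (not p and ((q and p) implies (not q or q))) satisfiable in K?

1. Box (not p and ((q and p) implies (not q or q))), w0

Satisfiable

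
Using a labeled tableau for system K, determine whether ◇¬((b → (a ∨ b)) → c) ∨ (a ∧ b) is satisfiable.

1. ◇¬((b → (a ∨ b)) → c) ∨ (a ∧ b), 0
2. a ∧ b, 0   [∨-rule on 1 (branches; this branch)]
3. a, 0   [∧-rule on 2]
4. b, 0   [∧-rule on 2]

Satisfiable (open branch found)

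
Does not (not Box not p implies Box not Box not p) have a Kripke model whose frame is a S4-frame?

1. not (not Box not p implies Box not Box not p), w0
2. not Box not p, w0
3. not Box not Box not p, w0
4. p, w1
5. Box not p, w2
6. not p, w2
Accessibility: w0Rw0, w0Rw1, w0Rw2, w1Rw1, w2Rw2

Satisfiable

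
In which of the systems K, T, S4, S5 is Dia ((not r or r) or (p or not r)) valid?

K-tableau for the negation not Dia ((not r or r) or (p or not r)):
1. not Dia ((not r or r) or (p or not r)), 0
Complete open branch: countermodel on a K-frame, so not valid in K.
T-tableau for the negation not Dia ((not r or r) or (p or not r)):
1. not Dia ((not r or r) or (p or not r)), 0
2. not ((not r or r) or (p or not r)), 0
3. not (not r or r), 0
4. not (p or not r), 0
5. r, 0
6. not r, 0
Accessibility: 0R0
Branch closes: r and not r both at 0.
Every branch closes (one shown): valid in T, hence also in S4, S5 (every theorem of T is a theorem of S4 and S5).

T, S4, S5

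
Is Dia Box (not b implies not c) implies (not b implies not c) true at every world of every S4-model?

No, not valid

Tableau for the negation not (Dia Box (not b implies not c) implies (not b implies not c)):
1. not (Dia Box (not b implies not c) implies (not b implies not c)), u
2. Dia Box (not b implies not c), u   [neg-implies-rule on 1]
3. not (not b implies not c), u   [neg-implies-rule on 1]
4. not b, u   [neg-implies-rule on 3]
5. c, u   [neg-implies-rule on 3]
6. Box (not b implies not c), v   [Dia-rule on 2: fresh world v, uRv]
7. not b implies not c, v   [Box-rule on 6 via vRv]
8. not c, v   [implies-rule on 7 (branches; this branch)]
Accessibility: uRu, uRv, vRv
The negation has an open branch (countermodel exists).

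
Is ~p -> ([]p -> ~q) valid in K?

Tableau for the negation ~(~p -> ([]p -> ~q)):
1. ~(~p -> ([]p -> ~q)), u
2. ~p, u
3. ~([]p -> ~q), u
4. []p, u
5. q, u
The negation has an open branch (countermodel exists).

Not valid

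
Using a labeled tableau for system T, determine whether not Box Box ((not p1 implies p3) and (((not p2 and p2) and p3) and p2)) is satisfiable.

1. not Box Box ((not p1 implies p3) and (((not p2 and p2) and p3) and p2)), w0
2. not Box ((not p1 implies p3) and (((not p2 and p2) and p3) and p2)), w1   [neg-Box-rule on 1: fresh world w1, w0Rw1]
3. not ((not p1 implies p3) and (((not p2 and p2) and p3) and p2)), w2   [neg-Box-rule on 2: fresh world w2, w1Rw2]
4. not (((not p2 and p2) and p3) and p2), w2   [neg-and-rule on 3 (branches; this branch)]
5. not p2, w2   [neg-and-rule on 4 (branches; this branch)]
Accessibility: w0Rw0, w0Rw1, w1Rw1, w1Rw2, w2Rw2

Satisfiable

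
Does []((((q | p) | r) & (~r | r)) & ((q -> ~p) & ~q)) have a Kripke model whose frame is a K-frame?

Yes, satisfiable

1. []((((q | p) | r) & (~r | r)) & ((q -> ~p) & ~q)), u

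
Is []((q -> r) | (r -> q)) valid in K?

Yes, valid

Tableau for the negation ~[]((q -> r) | (r -> q)):
1. ~[]((q -> r) | (r -> q)), w0
2. ~((q -> r) | (r -> q)), w1   [~[]-rule on 1: fresh world w1, w0Rw1]
3. ~(q -> r), w1   [~|-rule on 2]
4. ~(r -> q), w1   [~|-rule on 2]
5. q, w1   [~->-rule on 3]
6. ~r, w1   [~->-rule on 3]
7. r, w1   [~->-rule on 4]
8. ~q, w1   [~->-rule on 4]
Accessibility: w0Rw1
Branch closes: r and ~r both at w1.
All branches of the negation close; one closing branch shown above.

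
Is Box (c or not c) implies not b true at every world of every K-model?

Tableau for the negation not (Box (c or not c) implies not b):
1. not (Box (c or not c) implies not b), 0
2. Box (c or not c), 0   [neg-implies-rule on 1]
3. b, 0   [neg-implies-rule on 1]
The negation has an open branch (countermodel exists).

Not valid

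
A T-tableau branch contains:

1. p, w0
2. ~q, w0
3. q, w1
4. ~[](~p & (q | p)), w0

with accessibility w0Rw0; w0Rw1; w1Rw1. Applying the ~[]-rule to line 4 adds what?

a fresh world w2 with w0Rw2, and ~(~p & (q | p)) at w2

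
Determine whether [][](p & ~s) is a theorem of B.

Tableau for the negation ~[][](p & ~s):
1. ~[][](p & ~s), u
2. ~[](p & ~s), v
3. ~(p & ~s), w
4. s, w
Accessibility: uRu, uRv, vRu, vRv, vRw, wRv, wRw
The negation has an open branch (countermodel exists).

No, not valid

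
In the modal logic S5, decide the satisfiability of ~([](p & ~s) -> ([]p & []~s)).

Unsatisfiable

1. ~([](p & ~s) -> ([]p & []~s)), u
2. [](p & ~s), u
3. ~([]p & []~s), u
4. p & ~s, u
5. p, u
6. ~s, u
7. ~[]~s, u
8. s, v
9. p & ~s, v
10. p, v
11. ~s, v
Accessibility: uRu, uRv, vRu, vRv
Branch closes: s and ~s both at v.
All branches of the tableau close; one closing branch shown above.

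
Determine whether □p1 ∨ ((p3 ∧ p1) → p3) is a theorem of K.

Tableau for the negation ¬(□p1 ∨ ((p3 ∧ p1) → p3)):
1. ¬(□p1 ∨ ((p3 ∧ p1) → p3)), w0
2. ¬□p1, w0
3. ¬((p3 ∧ p1) → p3), w0
4. p3 ∧ p1, w0
5. ¬p3, w0
6. p3, w0
7. p1, w0
Branch closes: p3 and ¬p3 both at w0.
Every branch of the negation's tableau closes; the branch above is one of them.

Yes, valid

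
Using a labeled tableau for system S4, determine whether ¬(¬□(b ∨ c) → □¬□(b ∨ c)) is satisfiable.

1. ¬(¬□(b ∨ c) → □¬□(b ∨ c)), u
2. ¬□(b ∨ c), u
3. ¬□¬□(b ∨ c), u
4. ¬(b ∨ c), v
5. ¬b, v
6. ¬c, v
7. □(b ∨ c), w
8. b ∨ c, w
9. c, w
Accessibility: uRu, uRv, uRw, vRv, wRw

Yes, satisfiable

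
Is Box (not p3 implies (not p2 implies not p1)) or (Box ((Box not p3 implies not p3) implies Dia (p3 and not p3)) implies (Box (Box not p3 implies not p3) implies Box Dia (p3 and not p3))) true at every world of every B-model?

Tableau for the negation not (Box (not p3 implies (not p2 implies not p1)) or (Box ((Box not p3 implies not p3) implies Dia (p3 and not p3)) implies (Box (Box not p3 implies not p3) implies Box Dia (p3 and not p3)))):
1. not (Box (not p3 implies (not p2 implies not p1)) or (Box ((Box not p3 implies not p3) implies Dia (p3 and not p3)) implies (Box (Box not p3 implies not p3) implies Box Dia (p3 and not p3)))), 0
2. not Box (not p3 implies (not p2 implies not p1)), 0   [neg-or-rule on 1]
3. not (Box ((Box not p3 implies not p3) implies Dia (p3 and not p3)) implies (Box (Box not p3 implies not p3) implies Box Dia (p3 and not p3))), 0   [neg-or-rule on 1]
4. Box ((Box not p3 implies not p3) implies Dia (p3 and not p3)), 0   [neg-implies-rule on 3]
5. not (Box (Box not p3 implies not p3) implies Box Dia (p3 and not p3)), 0   [neg-implies-rule on 3]
6. Box (Box not p3 implies not p3), 0   [neg-implies-rule on 5]
7. not Box Dia (p3 and not p3), 0   [neg-implies-rule on 5]
8. (Box not p3 implies not p3) implies Dia (p3 and not p3), 0   [Box-rule on 4 via 0R0]
9. Box not p3 implies not p3, 0   [Box-rule on 6 via 0R0]
10. Dia (p3 and not p3), 0   [implies-rule on 8 (branches; this branch)]
11. not p3, 0   [implies-rule on 9 (branches; this branch)]
12. not (not p3 implies (not p2 implies not p1)), 1   [neg-Box-rule on 2: fresh world 1, 0R1]
13. not p3, 1   [neg-implies-rule on 12]
14. not (not p2 implies not p1), 1   [neg-implies-rule on 12]
15. not p2, 1   [neg-implies-rule on 14]
16. p1, 1   [neg-implies-rule on 14]
17. (Box not p3 implies not p3) implies Dia (p3 and not p3), 1   [Box-rule on 4 via 0R1]
18. Box not p3 implies not p3, 1   [Box-rule on 6 via 0R1]
19. Dia (p3 and not p3), 1   [implies-rule on 17 (branches; this branch)]
20. not Dia (p3 and not p3), 2   [neg-Box-rule on 7: fresh world 2, 0R2]
21. (Box not p3 implies not p3) implies Dia (p3 and not p3), 2   [Box-rule on 4 via 0R2]
22. Box not p3 implies not p3, 2   [Box-rule on 6 via 0R2]
23. not (p3 and not p3), 0   [neg-Dia-rule on 20 via 2R0]
24. not (p3 and not p3), 2   [neg-Dia-rule on 20 via 2R2]
25. Dia (p3 and not p3), 2   [implies-rule on 21 (branches; this branch)]
26. not p3, 2   [implies-rule on 22 (branches; this branch)]
27. p3 and not p3, 3   [Dia-rule on 10: fresh world 3, 0R3]
28. p3, 3   [and-rule on 27]
29. not p3, 3   [and-rule on 27]
Accessibility: 0R0, 0R1, 0R2, 0R3, 1R0, 1R1, 2R0, 2R2, 3R0, 3R3
Branch closes: p3 and not p3 both at 3.
All branches of the negation close; one closing branch shown above.

Valid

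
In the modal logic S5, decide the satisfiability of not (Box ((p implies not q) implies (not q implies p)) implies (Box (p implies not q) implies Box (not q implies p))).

No, unsatisfiable

1. not (Box ((p implies not q) implies (not q implies p)) implies (Box (p implies not q) implies Box (not q implies p))), 0
2. Box ((p implies not q) implies (not q implies p)), 0   [neg-implies-rule on 1]
3. not (Box (p implies not q) implies Box (not q implies p)), 0   [neg-implies-rule on 1]
4. Box (p implies not q), 0   [neg-implies-rule on 3]
5. not Box (not q implies p), 0   [neg-implies-rule on 3]
6. (p implies not q) implies (not q implies p), 0   [Box-rule on 2 via 0R0]
7. p implies not q, 0   [Box-rule on 4 via 0R0]
8. not q implies p, 0   [implies-rule on 6 (branches; this branch)]
9. not q, 0   [implies-rule on 7 (branches; this branch)]
10. p, 0   [implies-rule on 8 (branches; this branch)]
11. not (not q implies p), 1   [neg-Box-rule on 5: fresh world 1, 0R1]
12. not q, 1   [neg-implies-rule on 11]
13. not p, 1   [neg-implies-rule on 11]
14. (p implies not q) implies (not q implies p), 1   [Box-rule on 2 via 0R1]
15. p implies not q, 1   [Box-rule on 4 via 0R1]
16. not q implies p, 1   [implies-rule on 14 (branches; this branch)]
17. p, 1   [implies-rule on 16 (branches; this branch)]
Accessibility: 0R0, 0R1, 1R0, 1R1
Branch closes: p and not p both at 1.
(One branch shown.) All branches close.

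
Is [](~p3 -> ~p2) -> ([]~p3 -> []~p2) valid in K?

Valid in K

Tableau for the negation ~([](~p3 -> ~p2) -> ([]~p3 -> []~p2)):
1. ~([](~p3 -> ~p2) -> ([]~p3 -> []~p2)), u
2. [](~p3 -> ~p2), u
3. ~([]~p3 -> []~p2), u
4. []~p3, u
5. ~[]~p2, u
6. p2, v
7. ~p3 -> ~p2, v
8. ~p3, v
9. ~p2, v
Accessibility: uRv
Branch closes: p2 and ~p2 both at v.
All branches of the negation close; one closing branch shown above.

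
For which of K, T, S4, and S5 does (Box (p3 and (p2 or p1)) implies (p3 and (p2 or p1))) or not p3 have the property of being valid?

T-tableau for the negation not ((Box (p3 and (p2 or p1)) implies (p3 and (p2 or p1))) or not p3):
1. not ((Box (p3 and (p2 or p1)) implies (p3 and (p2 or p1))) or not p3), 0
2. not (Box (p3 and (p2 or p1)) implies (p3 and (p2 or p1))), 0
3. p3, 0
4. Box (p3 and (p2 or p1)), 0
5. not (p3 and (p2 or p1)), 0
6. p3 and (p2 or p1), 0
7. p2 or p1, 0
8. not (p2 or p1), 0
9. not p2, 0
10. not p1, 0
11. p1, 0
Accessibility: 0R0
Branch closes: p1 and not p1 both at 0.
Every branch closes (one shown): valid in T, hence also in S4, S5 (every theorem of T is a theorem of S4 and S5).
K-tableau for the negation not ((Box (p3 and (p2 or p1)) implies (p3 and (p2 or p1))) or not p3):
1. not ((Box (p3 and (p2 or p1)) implies (p3 and (p2 or p1))) or not p3), 0
2. not (Box (p3 and (p2 or p1)) implies (p3 and (p2 or p1))), 0
3. p3, 0
4. Box (p3 and (p2 or p1)), 0
5. not (p3 and (p2 or p1)), 0
6. not (p2 or p1), 0
7. not p2, 0
8. not p1, 0
Complete open branch: countermodel on a K-frame, so not valid in K.

T, S4, S5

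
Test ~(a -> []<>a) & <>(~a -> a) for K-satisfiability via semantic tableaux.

1. ~(a -> []<>a) & <>(~a -> a), u
2. ~(a -> []<>a), u
3. <>(~a -> a), u
4. a, u
5. ~[]<>a, u
6. ~a -> a, v
7. a, v
8. ~<>a, w
Accessibility: uRv, uRw

Yes, satisfiable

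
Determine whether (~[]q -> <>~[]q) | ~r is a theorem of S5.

Valid

Tableau for the negation ~((~[]q -> <>~[]q) | ~r):
1. ~((~[]q -> <>~[]q) | ~r), w0
2. ~(~[]q -> <>~[]q), w0
3. r, w0
4. ~[]q, w0
5. ~<>~[]q, w0
6. []q, w0
7. q, w0
8. ~q, w1
9. []q, w1
10. q, w1
Accessibility: w0Rw0, w0Rw1, w1Rw0, w1Rw1
Branch closes: q and ~q both at w1.
All branches of the negation close; one closing branch shown above.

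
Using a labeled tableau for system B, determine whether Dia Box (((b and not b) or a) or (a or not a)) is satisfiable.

1. Dia Box (((b and not b) or a) or (a or not a)), 0
2. Box (((b and not b) or a) or (a or not a)), 1
3. ((b and not b) or a) or (a or not a), 0
4. ((b and not b) or a) or (a or not a), 1
5. a or not a, 0
6. a or not a, 1
7. not a, 0
8. not a, 1
Accessibility: 0R0, 0R1, 1R0, 1R1

Satisfiable (open branch found)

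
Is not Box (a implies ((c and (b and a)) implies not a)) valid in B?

Invalid (countermodel exists)

Tableau for the negation Box (a implies ((c and (b and a)) implies not a)):
1. Box (a implies ((c and (b and a)) implies not a)), 0
2. a implies ((c and (b and a)) implies not a), 0   [Box-rule on 1 via 0R0]
3. (c and (b and a)) implies not a, 0   [implies-rule on 2 (branches; this branch)]
4. not a, 0   [implies-rule on 3 (branches; this branch)]
Accessibility: 0R0
The negation has an open branch (countermodel exists).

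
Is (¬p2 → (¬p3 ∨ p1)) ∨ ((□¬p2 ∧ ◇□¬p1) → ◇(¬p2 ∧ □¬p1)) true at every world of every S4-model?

Yes, valid

Tableau for the negation ¬((¬p2 → (¬p3 ∨ p1)) ∨ ((□¬p2 ∧ ◇□¬p1) → ◇(¬p2 ∧ □¬p1))):
1. ¬((¬p2 → (¬p3 ∨ p1)) ∨ ((□¬p2 ∧ ◇□¬p1) → ◇(¬p2 ∧ □¬p1))), 0
2. ¬(¬p2 → (¬p3 ∨ p1)), 0
3. ¬((□¬p2 ∧ ◇□¬p1) → ◇(¬p2 ∧ □¬p1)), 0
4. ¬p2, 0
5. ¬(¬p3 ∨ p1), 0
6. □¬p2 ∧ ◇□¬p1, 0
7. ¬◇(¬p2 ∧ □¬p1), 0
8. p3, 0
9. ¬p1, 0
10. □¬p2, 0
11. ◇□¬p1, 0
12. ¬(¬p2 ∧ □¬p1), 0
13. ¬□¬p1, 0
14. □¬p1, 1
15. ¬(¬p2 ∧ □¬p1), 1
16. ¬p2, 1
17. ¬p1, 1
18. ¬□¬p1, 1
19. p1, 2
20. ¬(¬p2 ∧ □¬p1), 2
21. ¬p2, 2
22. ¬□¬p1, 2
23. p1, 3
24. ¬(¬p2 ∧ □¬p1), 3
25. ¬p2, 3
26. ¬p1, 3
Accessibility: 0R0, 0R1, 0R2, 0R3, 1R1, 1R3, 2R2, 3R3
Branch closes: p1 and ¬p1 both at 3.
All branches of the negation close; one closing branch shown above.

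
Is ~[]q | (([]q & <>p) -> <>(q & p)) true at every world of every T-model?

Valid in T

Tableau for the negation ~(~[]q | (([]q & <>p) -> <>(q & p))):
1. ~(~[]q | (([]q & <>p) -> <>(q & p))), 0
2. []q, 0
3. ~(([]q & <>p) -> <>(q & p)), 0
4. []q & <>p, 0
5. ~<>(q & p), 0
6. <>p, 0
7. q, 0
8. ~(q & p), 0
9. ~p, 0
10. p, 1
11. q, 1
12. ~(q & p), 1
13. ~p, 1
Accessibility: 0R0, 0R1, 1R1
Branch closes: p and ~p both at 1.
Every branch of the negation's tableau closes; the branch above is one of them.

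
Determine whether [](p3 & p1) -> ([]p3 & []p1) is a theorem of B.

Valid

Tableau for the negation ~([](p3 & p1) -> ([]p3 & []p1)):
1. ~([](p3 & p1) -> ([]p3 & []p1)), w0
2. [](p3 & p1), w0
3. ~([]p3 & []p1), w0
4. p3 & p1, w0
5. p3, w0
6. p1, w0
7. ~[]p1, w0
8. ~p1, w1
9. p3 & p1, w1
10. p3, w1
11. p1, w1
Accessibility: w0Rw0, w0Rw1, w1Rw0, w1Rw1
Branch closes: p1 and ~p1 both at w1.
Every branch of the negation's tableau closes; the branch above is one of them.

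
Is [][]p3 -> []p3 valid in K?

Tableau for the negation ~([][]p3 -> []p3):
1. ~([][]p3 -> []p3), w0
2. [][]p3, w0
3. ~[]p3, w0
4. ~p3, w1
5. []p3, w1
Accessibility: w0Rw1
The negation has an open branch (countermodel exists).

No, not valid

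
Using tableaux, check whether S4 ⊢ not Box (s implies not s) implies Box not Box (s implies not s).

Tableau for the negation not (not Box (s implies not s) implies Box not Box (s implies not s)):
1. not (not Box (s implies not s) implies Box not Box (s implies not s)), u
2. not Box (s implies not s), u   [neg-implies-rule on 1]
3. not Box not Box (s implies not s), u   [neg-implies-rule on 1]
4. not (s implies not s), v   [neg-Box-rule on 2: fresh world v, uRv]
5. s, v   [neg-implies-rule on 4]
6. Box (s implies not s), w   [neg-Box-rule on 3: fresh world w, uRw]
7. s implies not s, w   [Box-rule on 6 via wRw]
8. not s, w   [implies-rule on 7 (branches; this branch)]
Accessibility: uRu, uRv, uRw, vRv, wRw
The negation has an open branch (countermodel exists).

Invalid (countermodel exists)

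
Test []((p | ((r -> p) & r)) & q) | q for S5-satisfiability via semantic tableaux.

Satisfiable

1. []((p | ((r -> p) & r)) & q) | q, w0
2. q, w0
Accessibility: w0Rw0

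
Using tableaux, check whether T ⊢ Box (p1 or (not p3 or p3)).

Tableau for the negation not Box (p1 or (not p3 or p3)):
1. not Box (p1 or (not p3 or p3)), w0
2. not (p1 or (not p3 or p3)), w1
3. not p1, w1
4. not (not p3 or p3), w1
5. p3, w1
6. not p3, w1
Accessibility: w0Rw0, w0Rw1, w1Rw1
Branch closes: p3 and not p3 both at w1.
All branches of the negation close; one closing branch shown above.

Valid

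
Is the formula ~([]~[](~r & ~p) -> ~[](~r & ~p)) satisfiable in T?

Unsatisfiable

1. ~([]~[](~r & ~p) -> ~[](~r & ~p)), w0
2. []~[](~r & ~p), w0
3. [](~r & ~p), w0
4. ~[](~r & ~p), w0
5. ~r & ~p, w0
6. ~r, w0
7. ~p, w0
8. ~(~r & ~p), w1
9. ~[](~r & ~p), w1
10. ~r & ~p, w1
11. ~r, w1
12. ~p, w1
13. p, w1
Accessibility: w0Rw0, w0Rw1, w1Rw1
Branch closes: p and ~p both at w1.
All branches of the tableau close; one closing branch shown above.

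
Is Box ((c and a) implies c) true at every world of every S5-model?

Tableau for the negation not Box ((c and a) implies c):
1. not Box ((c and a) implies c), w0
2. not ((c and a) implies c), w1
3. c and a, w1
4. not c, w1
5. c, w1
6. a, w1
Accessibility: w0Rw0, w0Rw1, w1Rw0, w1Rw1
Branch closes: c and not c both at w1.
Every branch of the negation's tableau closes; the branch above is one of them.

Yes, valid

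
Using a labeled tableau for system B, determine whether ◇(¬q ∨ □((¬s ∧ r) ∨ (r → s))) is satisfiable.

Satisfiable

1. ◇(¬q ∨ □((¬s ∧ r) ∨ (r → s))), u
2. ¬q ∨ □((¬s ∧ r) ∨ (r → s)), v
3. □((¬s ∧ r) ∨ (r → s)), v
4. (¬s ∧ r) ∨ (r → s), u
5. (¬s ∧ r) ∨ (r → s), v
6. r → s, u
7. r → s, v
8. s, u
9. s, v
Accessibility: uRu, uRv, vRu, vRv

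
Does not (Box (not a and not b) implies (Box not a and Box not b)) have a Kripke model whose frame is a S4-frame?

1. not (Box (not a and not b) implies (Box not a and Box not b)), w0
2. Box (not a and not b), w0   [neg-implies-rule on 1]
3. not (Box not a and Box not b), w0   [neg-implies-rule on 1]
4. not a and not b, w0   [Box-rule on 2 via w0Rw0]
5. not a, w0   [and-rule on 4]
6. not b, w0   [and-rule on 4]
7. not Box not b, w0   [neg-and-rule on 3 (branches; this branch)]
8. b, w1   [neg-Box-rule on 7: fresh world w1, w0Rw1]
9. not a and not b, w1   [Box-rule on 2 via w0Rw1]
10. not a, w1   [and-rule on 9]
11. not b, w1   [and-rule on 9]
Accessibility: w0Rw0, w0Rw1, w1Rw1
Branch closes: b and not b both at w1.
All branches of the tableau close; one closing branch shown above.

Unsatisfiable (every branch closes)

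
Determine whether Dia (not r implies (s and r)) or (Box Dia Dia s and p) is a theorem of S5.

Tableau for the negation not (Dia (not r implies (s and r)) or (Box Dia Dia s and p)):
1. not (Dia (not r implies (s and r)) or (Box Dia Dia s and p)), w0
2. not Dia (not r implies (s and r)), w0
3. not (Box Dia Dia s and p), w0
4. not (not r implies (s and r)), w0
5. not r, w0
6. not (s and r), w0
7. not p, w0
Accessibility: w0Rw0
The negation has an open branch (countermodel exists).

No, not valid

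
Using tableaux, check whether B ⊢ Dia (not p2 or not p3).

Not valid

Tableau for the negation not Dia (not p2 or not p3):
1. not Dia (not p2 or not p3), w0
2. not (not p2 or not p3), w0
3. p2, w0
4. p3, w0
Accessibility: w0Rw0
The negation has an open branch (countermodel exists).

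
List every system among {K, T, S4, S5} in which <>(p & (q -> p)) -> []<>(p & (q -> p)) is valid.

S5-tableau for the negation ~(<>(p & (q -> p)) -> []<>(p & (q -> p))):
1. ~(<>(p & (q -> p)) -> []<>(p & (q -> p))), w0
2. <>(p & (q -> p)), w0
3. ~[]<>(p & (q -> p)), w0
4. p & (q -> p), w1
5. p, w1
6. q -> p, w1
7. ~<>(p & (q -> p)), w2
8. ~(p & (q -> p)), w0
9. ~(p & (q -> p)), w1
10. ~(p & (q -> p)), w2
11. ~(q -> p), w0
12. q, w0
13. ~p, w0
14. ~(q -> p), w1
15. q, w1
16. ~p, w1
Accessibility: w0Rw0, w0Rw1, w0Rw2, w1Rw0, w1Rw1, w1Rw2, w2Rw0, w2Rw1, w2Rw2
Branch closes: p and ~p both at w1.
Every branch closes (one shown): valid in S5.
S4-tableau for the negation ~(<>(p & (q -> p)) -> []<>(p & (q -> p))):
1. ~(<>(p & (q -> p)) -> []<>(p & (q -> p))), w0
2. <>(p & (q -> p)), w0
3. ~[]<>(p & (q -> p)), w0
4. p & (q -> p), w1
5. p, w1
6. q -> p, w1
7. ~<>(p & (q -> p)), w2
8. ~(p & (q -> p)), w2
9. ~(q -> p), w2
10. q, w2
11. ~p, w2
Accessibility: w0Rw0, w0Rw1, w0Rw2, w1Rw1, w2Rw2
Complete open branch: countermodel on an S4-frame, so not valid in S4, nor in K, T (the same frame is also a K-frame and a T-frame).

S5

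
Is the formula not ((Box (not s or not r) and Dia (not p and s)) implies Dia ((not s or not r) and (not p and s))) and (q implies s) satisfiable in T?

Unsatisfiable

1. not ((Box (not s or not r) and Dia (not p and s)) implies Dia ((not s or not r) and (not p and s))) and (q implies s), w0
2. not ((Box (not s or not r) and Dia (not p and s)) implies Dia ((not s or not r) and (not p and s))), w0
3. q implies s, w0
4. Box (not s or not r) and Dia (not p and s), w0
5. not Dia ((not s or not r) and (not p and s)), w0
6. Box (not s or not r), w0
7. Dia (not p and s), w0
8. not ((not s or not r) and (not p and s)), w0
9. not s or not r, w0
10. s, w0
11. not (not p and s), w0
12. not r, w0
13. p, w0
14. not p and s, w1
15. not p, w1
16. s, w1
17. not ((not s or not r) and (not p and s)), w1
18. not s or not r, w1
19. not (not p and s), w1
20. not r, w1
21. not s, w1
Accessibility: w0Rw0, w0Rw1, w1Rw1
Branch closes: s and not s both at w1.
Every branch closes; the branch above is one of them.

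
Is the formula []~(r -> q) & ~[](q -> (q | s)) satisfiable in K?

Unsatisfiable

1. []~(r -> q) & ~[](q -> (q | s)), 0
2. []~(r -> q), 0   [&-rule on 1]
3. ~[](q -> (q | s)), 0   [&-rule on 1]
4. ~(q -> (q | s)), 1   [~[]-rule on 3: fresh world 1, 0R1]
5. q, 1   [~->-rule on 4]
6. ~(q | s), 1   [~->-rule on 4]
7. ~q, 1   [~|-rule on 6]
8. ~s, 1   [~|-rule on 6]
Accessibility: 0R1
Branch closes: q and ~q both at 1.
Every branch closes; the branch above is one of them.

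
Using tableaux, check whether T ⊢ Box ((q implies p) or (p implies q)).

Yes, valid

Tableau for the negation not Box ((q implies p) or (p implies q)):
1. not Box ((q implies p) or (p implies q)), 0
2. not ((q implies p) or (p implies q)), 1
3. not (q implies p), 1
4. not (p implies q), 1
5. q, 1
6. not p, 1
7. p, 1
8. not q, 1
Accessibility: 0R0, 0R1, 1R1
Branch closes: p and not p both at 1.
Every branch of the negation's tableau closes; the branch above is one of them.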